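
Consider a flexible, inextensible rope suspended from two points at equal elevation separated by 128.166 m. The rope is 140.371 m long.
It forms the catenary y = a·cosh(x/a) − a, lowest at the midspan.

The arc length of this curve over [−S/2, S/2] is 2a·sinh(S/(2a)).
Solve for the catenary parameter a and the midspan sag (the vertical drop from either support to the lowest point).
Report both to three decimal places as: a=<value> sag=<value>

a=85.964 sag=25.013

seed: a₀ = √(S³/(24(L−S))) = √(128.166³/(24·12.205)) = 84.778306
iter 1: u=0.755889  f(a)=+3.535e-01  f'(a)=-3.047e-01  a ← 84.778306 − (+3.535e-01/-3.047e-01) = 85.938260
iter 2: u=0.745686  f(a)=+7.385e-03  f'(a)=-2.921e-01  a ← 85.938260 − (+7.385e-03/-2.921e-01) = 85.963542
iter 3: u=0.745467  f(a)=+3.376e-06  f'(a)=-2.918e-01  a ← 85.963542 − (+3.376e-06/-2.918e-01) = 85.963553
iter 4: u=0.745467  f(a)=+7.105e-13  f'(a)=-2.918e-01  a ← 85.963553 − (+7.105e-13/-2.918e-01) = 85.963553
converged: |Δa| < 1e-12 after 4 iterations
sag = a·(cosh(S/(2a)) − 1) = 85.963553·(cosh(0.745467) − 1) = 25.012737
T_max/T_min = cosh(S/(2a)) = 1.290969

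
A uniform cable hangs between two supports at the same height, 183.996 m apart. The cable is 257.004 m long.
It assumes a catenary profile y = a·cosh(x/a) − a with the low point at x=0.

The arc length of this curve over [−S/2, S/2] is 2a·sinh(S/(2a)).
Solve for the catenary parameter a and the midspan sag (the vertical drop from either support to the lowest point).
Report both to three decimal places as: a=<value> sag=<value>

seed: a₀ = √(S³/(24(L−S))) = √(183.996³/(24·73.008)) = 59.624085
iter 1: u=1.542967  f(a)=+9.200e+00  f'(a)=-3.084e+00  a ← 59.624085 − (+9.200e+00/-3.084e+00) = 62.607408
iter 2: u=1.469443  f(a)=+7.356e-01  f'(a)=-2.609e+00  a ← 62.607408 − (+7.356e-01/-2.609e+00) = 62.889380
iter 3: u=1.462854  f(a)=+5.605e-03  f'(a)=-2.569e+00  a ← 62.889380 − (+5.605e-03/-2.569e+00) = 62.891561
iter 4: u=1.462804  f(a)=+3.310e-07  f'(a)=-2.569e+00  a ← 62.891561 − (+3.310e-07/-2.569e+00) = 62.891562
iter 5: u=1.462804  f(a)=+0.000e+00  f'(a)=-2.569e+00  a ← 62.891562 − (+0.000e+00/-2.569e+00) = 62.891562
converged: |Δa| < 1e-12 after 5 iterations
sag = a·(cosh(S/(2a)) − 1) = 62.891562·(cosh(1.462804) − 1) = 80.175250
T_max/T_min = cosh(S/(2a)) = 2.274817

a=62.892 sag=80.175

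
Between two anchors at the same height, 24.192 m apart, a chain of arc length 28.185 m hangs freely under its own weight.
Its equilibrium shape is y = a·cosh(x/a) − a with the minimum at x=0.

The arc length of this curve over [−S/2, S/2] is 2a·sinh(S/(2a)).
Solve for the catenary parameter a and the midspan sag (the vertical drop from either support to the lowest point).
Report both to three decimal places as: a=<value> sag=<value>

a=12.445 sag=6.356

seed: a₀ = √(S³/(24(L−S))) = √(24.192³/(24·3.993)) = 12.154928
iter 1: u=0.995152  f(a)=+2.024e-01  f'(a)=-7.244e-01  a ← 12.154928 − (+2.024e-01/-7.244e-01) = 12.434384
iter 2: u=0.972786  f(a)=+7.192e-03  f'(a)=-6.738e-01  a ← 12.434384 − (+7.192e-03/-6.738e-01) = 12.445058
iter 3: u=0.971952  f(a)=+9.818e-06  f'(a)=-6.719e-01  a ← 12.445058 − (+9.818e-06/-6.719e-01) = 12.445073
iter 4: u=0.971951  f(a)=+1.835e-11  f'(a)=-6.719e-01  a ← 12.445073 − (+1.835e-11/-6.719e-01) = 12.445073
iter 5: u=0.971951  f(a)=+0.000e+00  f'(a)=-6.719e-01  a ← 12.445073 − (+0.000e+00/-6.719e-01) = 12.445073
converged: |Δa| < 1e-12 after 5 iterations
sag = a·(cosh(S/(2a)) − 1) = 12.445073·(cosh(0.971951) − 1) = 6.355948
T_max/T_min = cosh(S/(2a)) = 1.510720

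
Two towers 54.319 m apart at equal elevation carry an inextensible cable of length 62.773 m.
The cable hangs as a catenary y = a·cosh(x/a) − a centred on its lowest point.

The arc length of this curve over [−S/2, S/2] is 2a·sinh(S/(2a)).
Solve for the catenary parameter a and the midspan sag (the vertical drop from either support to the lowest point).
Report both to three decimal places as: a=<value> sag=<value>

a=28.739 sag=13.817

seed: a₀ = √(S³/(24(L−S))) = √(54.319³/(24·8.454)) = 28.105474
iter 1: u=0.966342  f(a)=+4.036e-01  f'(a)=-6.597e-01  a ← 28.105474 − (+4.036e-01/-6.597e-01) = 28.717313
iter 2: u=0.945754  f(a)=+1.356e-02  f'(a)=-6.160e-01  a ← 28.717313 − (+1.356e-02/-6.160e-01) = 28.739319
iter 3: u=0.945029  f(a)=+1.647e-05  f'(a)=-6.145e-01  a ← 28.739319 − (+1.647e-05/-6.145e-01) = 28.739346
iter 4: u=0.945028  f(a)=+2.439e-11  f'(a)=-6.145e-01  a ← 28.739346 − (+2.439e-11/-6.145e-01) = 28.739346
iter 5: u=0.945028  f(a)=-7.105e-15  f'(a)=-6.145e-01  a ← 28.739346 − (-7.105e-15/-6.145e-01) = 28.739346
converged: |Δa| < 1e-12 after 5 iterations
sag = a·(cosh(S/(2a)) − 1) = 28.739346·(cosh(0.945028) − 1) = 13.817233
T_max/T_min = cosh(S/(2a)) = 1.480778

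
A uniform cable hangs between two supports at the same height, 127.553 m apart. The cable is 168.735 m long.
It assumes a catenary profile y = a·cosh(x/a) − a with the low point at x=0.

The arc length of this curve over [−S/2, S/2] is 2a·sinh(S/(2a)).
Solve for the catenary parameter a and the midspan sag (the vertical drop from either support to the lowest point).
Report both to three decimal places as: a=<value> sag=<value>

seed: a₀ = √(S³/(24(L−S))) = √(127.553³/(24·41.182)) = 45.822278
iter 1: u=1.391823  f(a)=+4.178e+00  f'(a)=-2.171e+00  a ← 45.822278 − (+4.178e+00/-2.171e+00) = 47.746985
iter 2: u=1.335718  f(a)=+2.776e-01  f'(a)=-1.891e+00  a ← 47.746985 − (+2.776e-01/-1.891e+00) = 47.893822
iter 3: u=1.331623  f(a)=+1.419e-03  f'(a)=-1.872e+00  a ← 47.893822 − (+1.419e-03/-1.872e+00) = 47.894580
iter 4: u=1.331602  f(a)=+3.751e-08  f'(a)=-1.871e+00  a ← 47.894580 − (+3.751e-08/-1.871e+00) = 47.894580
iter 5: u=1.331602  f(a)=-2.842e-14  f'(a)=-1.871e+00  a ← 47.894580 − (-2.842e-14/-1.871e+00) = 47.894580
converged: |Δa| < 1e-12 after 5 iterations
sag = a·(cosh(S/(2a)) − 1) = 47.894580·(cosh(1.331602) − 1) = 49.119676
T_max/T_min = cosh(S/(2a)) = 2.025579

a=47.895 sag=49.120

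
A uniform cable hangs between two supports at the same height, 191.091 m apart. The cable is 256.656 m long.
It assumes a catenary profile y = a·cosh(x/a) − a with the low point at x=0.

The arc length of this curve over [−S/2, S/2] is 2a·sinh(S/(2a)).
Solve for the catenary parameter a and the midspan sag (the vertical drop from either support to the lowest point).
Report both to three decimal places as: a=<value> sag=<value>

seed: a₀ = √(S³/(24(L−S))) = √(191.091³/(24·65.565)) = 66.591484
iter 1: u=1.434801  f(a)=+7.089e+00  f'(a)=-2.406e+00  a ← 66.591484 − (+7.089e+00/-2.406e+00) = 69.538540
iter 2: u=1.373993  f(a)=+4.978e-01  f'(a)=-2.079e+00  a ← 69.538540 − (+4.978e-01/-2.079e+00) = 69.778023
iter 3: u=1.369278  f(a)=+2.864e-03  f'(a)=-2.055e+00  a ← 69.778023 − (+2.864e-03/-2.055e+00) = 69.779417
iter 4: u=1.369250  f(a)=+9.601e-08  f'(a)=-2.055e+00  a ← 69.779417 − (+9.601e-08/-2.055e+00) = 69.779417
iter 5: u=1.369250  f(a)=-5.684e-14  f'(a)=-2.055e+00  a ← 69.779417 − (-5.684e-14/-2.055e+00) = 69.779417
converged: |Δa| < 1e-12 after 5 iterations
sag = a·(cosh(S/(2a)) − 1) = 69.779417·(cosh(1.369250) − 1) = 76.293314
T_max/T_min = cosh(S/(2a)) = 2.093350

a=69.779 sag=76.293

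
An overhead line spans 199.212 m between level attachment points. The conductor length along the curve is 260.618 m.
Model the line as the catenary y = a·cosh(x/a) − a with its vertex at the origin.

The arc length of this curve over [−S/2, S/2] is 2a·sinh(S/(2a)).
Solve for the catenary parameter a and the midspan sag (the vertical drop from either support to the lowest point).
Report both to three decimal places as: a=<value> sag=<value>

seed: a₀ = √(S³/(24(L−S))) = √(199.212³/(24·61.406)) = 73.242341
iter 1: u=1.359951  f(a)=+5.935e+00  f'(a)=-2.008e+00  a ← 73.242341 − (+5.935e+00/-2.008e+00) = 76.197861
iter 2: u=1.307202  f(a)=+3.781e-01  f'(a)=-1.760e+00  a ← 76.197861 − (+3.781e-01/-1.760e+00) = 76.412762
iter 3: u=1.303526  f(a)=+1.766e-03  f'(a)=-1.743e+00  a ← 76.412762 − (+1.766e-03/-1.743e+00) = 76.413776
iter 4: u=1.303508  f(a)=+3.893e-08  f'(a)=-1.743e+00  a ← 76.413776 − (+3.893e-08/-1.743e+00) = 76.413776
iter 5: u=1.303508  f(a)=+5.684e-14  f'(a)=-1.743e+00  a ← 76.413776 − (+5.684e-14/-1.743e+00) = 76.413776
converged: |Δa| < 1e-12 after 5 iterations
sag = a·(cosh(S/(2a)) − 1) = 76.413776·(cosh(1.303508) − 1) = 74.647472
T_max/T_min = cosh(S/(2a)) = 1.976885

a=76.414 sag=74.647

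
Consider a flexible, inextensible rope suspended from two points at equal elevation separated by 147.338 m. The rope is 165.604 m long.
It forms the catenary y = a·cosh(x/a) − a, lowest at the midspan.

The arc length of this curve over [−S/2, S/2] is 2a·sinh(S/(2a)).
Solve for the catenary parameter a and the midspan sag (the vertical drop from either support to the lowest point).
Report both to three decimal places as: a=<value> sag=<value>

seed: a₀ = √(S³/(24(L−S))) = √(147.338³/(24·18.266)) = 85.417097
iter 1: u=0.862462  f(a)=+6.915e-01  f'(a)=-4.604e-01  a ← 85.417097 − (+6.915e-01/-4.604e-01) = 86.919197
iter 2: u=0.847557  f(a)=+1.866e-02  f'(a)=-4.358e-01  a ← 86.919197 − (+1.866e-02/-4.358e-01) = 86.962020
iter 3: u=0.847140  f(a)=+1.443e-05  f'(a)=-4.351e-01  a ← 86.962020 − (+1.443e-05/-4.351e-01) = 86.962053
iter 4: u=0.847140  f(a)=+8.669e-12  f'(a)=-4.351e-01  a ← 86.962053 − (+8.669e-12/-4.351e-01) = 86.962053
converged: |Δa| < 1e-12 after 4 iterations
sag = a·(cosh(S/(2a)) − 1) = 86.962053·(cosh(0.847140) − 1) = 33.115297
T_max/T_min = cosh(S/(2a)) = 1.380802

a=86.962 sag=33.115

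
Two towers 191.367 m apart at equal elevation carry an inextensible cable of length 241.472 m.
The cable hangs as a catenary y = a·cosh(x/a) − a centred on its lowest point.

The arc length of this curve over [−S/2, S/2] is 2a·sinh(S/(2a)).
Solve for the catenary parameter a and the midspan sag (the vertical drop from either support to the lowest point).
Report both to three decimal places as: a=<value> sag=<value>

seed: a₀ = √(S³/(24(L−S))) = √(191.367³/(24·50.105)) = 76.340398
iter 1: u=1.253380  f(a)=+4.086e+00  f'(a)=-1.531e+00  a ← 76.340398 − (+4.086e+00/-1.531e+00) = 79.009663
iter 2: u=1.211035  f(a)=+2.241e-01  f'(a)=-1.367e+00  a ← 79.009663 − (+2.241e-01/-1.367e+00) = 79.173583
iter 3: u=1.208528  f(a)=+7.605e-04  f'(a)=-1.358e+00  a ← 79.173583 − (+7.605e-04/-1.358e+00) = 79.174143
iter 4: u=1.208520  f(a)=+8.826e-09  f'(a)=-1.358e+00  a ← 79.174143 − (+8.826e-09/-1.358e+00) = 79.174143
iter 5: u=1.208520  f(a)=+2.842e-14  f'(a)=-1.358e+00  a ← 79.174143 − (+2.842e-14/-1.358e+00) = 79.174143
converged: |Δa| < 1e-12 after 5 iterations
sag = a·(cosh(S/(2a)) − 1) = 79.174143·(cosh(1.208520) − 1) = 65.206350
T_max/T_min = cosh(S/(2a)) = 1.823581

a=79.174 sag=65.206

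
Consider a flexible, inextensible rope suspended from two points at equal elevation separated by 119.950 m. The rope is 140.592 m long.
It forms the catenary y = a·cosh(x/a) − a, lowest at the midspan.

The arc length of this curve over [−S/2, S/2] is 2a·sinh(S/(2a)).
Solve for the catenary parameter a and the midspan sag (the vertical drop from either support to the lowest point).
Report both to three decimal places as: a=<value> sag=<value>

seed: a₀ = √(S³/(24(L−S))) = √(119.950³/(24·20.642)) = 59.022673
iter 1: u=1.016135  f(a)=+1.092e+00  f'(a)=-7.744e-01  a ← 59.022673 − (+1.092e+00/-7.744e-01) = 60.433129
iter 2: u=0.992419  f(a)=+4.038e-02  f'(a)=-7.181e-01  a ← 60.433129 − (+4.038e-02/-7.181e-01) = 60.489359
iter 3: u=0.991497  f(a)=+5.988e-05  f'(a)=-7.160e-01  a ← 60.489359 − (+5.988e-05/-7.160e-01) = 60.489443
iter 4: u=0.991495  f(a)=+1.321e-10  f'(a)=-7.160e-01  a ← 60.489443 − (+1.321e-10/-7.160e-01) = 60.489443
iter 5: u=0.991495  f(a)=-2.842e-14  f'(a)=-7.160e-01  a ← 60.489443 − (-2.842e-14/-7.160e-01) = 60.489443
converged: |Δa| < 1e-12 after 5 iterations
sag = a·(cosh(S/(2a)) − 1) = 60.489443·(cosh(0.991495) − 1) = 32.249440
T_max/T_min = cosh(S/(2a)) = 1.533142

a=60.489 sag=32.249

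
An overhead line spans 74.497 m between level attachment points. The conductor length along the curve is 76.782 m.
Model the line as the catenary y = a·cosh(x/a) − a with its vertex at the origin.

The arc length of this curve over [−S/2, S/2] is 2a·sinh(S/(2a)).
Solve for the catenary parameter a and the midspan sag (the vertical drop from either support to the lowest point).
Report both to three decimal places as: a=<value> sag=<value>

seed: a₀ = √(S³/(24(L−S))) = √(74.497³/(24·2.285)) = 86.827931
iter 1: u=0.428992  f(a)=+2.112e-02  f'(a)=-5.361e-02  a ← 86.827931 − (+2.112e-02/-5.361e-02) = 87.221871
iter 2: u=0.427055  f(a)=+1.446e-04  f'(a)=-5.288e-02  a ← 87.221871 − (+1.446e-04/-5.288e-02) = 87.224606
iter 3: u=0.427041  f(a)=+6.881e-09  f'(a)=-5.287e-02  a ← 87.224606 − (+6.881e-09/-5.287e-02) = 87.224606
iter 4: u=0.427041  f(a)=+0.000e+00  f'(a)=-5.287e-02  a ← 87.224606 − (+0.000e+00/-5.287e-02) = 87.224606
converged: |Δa| < 1e-12 after 4 iterations
sag = a·(cosh(S/(2a)) − 1) = 87.224606·(cosh(0.427041) − 1) = 8.074926
T_max/T_min = cosh(S/(2a)) = 1.092576

a=87.225 sag=8.075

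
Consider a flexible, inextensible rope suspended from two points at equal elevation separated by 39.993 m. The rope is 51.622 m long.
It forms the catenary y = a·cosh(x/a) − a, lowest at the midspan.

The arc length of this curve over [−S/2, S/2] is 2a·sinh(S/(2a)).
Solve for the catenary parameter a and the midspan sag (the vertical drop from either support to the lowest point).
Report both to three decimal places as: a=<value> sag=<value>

a=15.760 sag=14.482

seed: a₀ = √(S³/(24(L−S))) = √(39.993³/(24·11.629)) = 15.139069
iter 1: u=1.320854  f(a)=+1.058e+00  f'(a)=-1.822e+00  a ← 15.139069 − (+1.058e+00/-1.822e+00) = 15.719670
iter 2: u=1.272069  f(a)=+6.389e-02  f'(a)=-1.608e+00  a ← 15.719670 − (+6.389e-02/-1.608e+00) = 15.759411
iter 3: u=1.268861  f(a)=+2.663e-04  f'(a)=-1.594e+00  a ← 15.759411 − (+2.663e-04/-1.594e+00) = 15.759578
iter 4: u=1.268847  f(a)=+4.667e-09  f'(a)=-1.594e+00  a ← 15.759578 − (+4.667e-09/-1.594e+00) = 15.759578
iter 5: u=1.268847  f(a)=-7.105e-15  f'(a)=-1.594e+00  a ← 15.759578 − (-7.105e-15/-1.594e+00) = 15.759578
converged: |Δa| < 1e-12 after 5 iterations
sag = a·(cosh(S/(2a)) − 1) = 15.759578·(cosh(1.268847) − 1) = 14.482314
T_max/T_min = cosh(S/(2a)) = 1.918953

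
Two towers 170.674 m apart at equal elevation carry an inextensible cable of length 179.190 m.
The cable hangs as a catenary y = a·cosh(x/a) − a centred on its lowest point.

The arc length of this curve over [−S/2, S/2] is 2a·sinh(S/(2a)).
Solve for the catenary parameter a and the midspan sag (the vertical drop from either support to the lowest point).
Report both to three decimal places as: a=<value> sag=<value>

seed: a₀ = √(S³/(24(L−S))) = √(170.674³/(24·8.516)) = 155.965163
iter 1: u=0.547154  f(a)=+1.284e-01  f'(a)=-1.125e-01  a ← 155.965163 − (+1.284e-01/-1.125e-01) = 157.106300
iter 2: u=0.543180  f(a)=+1.423e-03  f'(a)=-1.100e-01  a ← 157.106300 − (+1.423e-03/-1.100e-01) = 157.119231
iter 3: u=0.543135  f(a)=+1.790e-07  f'(a)=-1.100e-01  a ← 157.119231 − (+1.790e-07/-1.100e-01) = 157.119232
iter 4: u=0.543135  f(a)=+8.527e-14  f'(a)=-1.100e-01  a ← 157.119232 − (+8.527e-14/-1.100e-01) = 157.119232
converged: |Δa| < 1e-12 after 4 iterations
sag = a·(cosh(S/(2a)) − 1) = 157.119232·(cosh(0.543135) − 1) = 23.750105
T_max/T_min = cosh(S/(2a)) = 1.151160

a=157.119 sag=23.750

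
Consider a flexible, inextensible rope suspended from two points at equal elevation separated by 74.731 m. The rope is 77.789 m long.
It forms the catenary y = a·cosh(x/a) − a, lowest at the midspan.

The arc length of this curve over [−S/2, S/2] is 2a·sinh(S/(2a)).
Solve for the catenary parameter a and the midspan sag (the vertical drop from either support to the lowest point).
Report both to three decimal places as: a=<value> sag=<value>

seed: a₀ = √(S³/(24(L−S))) = √(74.731³/(24·3.058)) = 75.409633
iter 1: u=0.495500  f(a)=+3.776e-02  f'(a)=-8.311e-02  a ← 75.409633 − (+3.776e-02/-8.311e-02) = 75.863961
iter 2: u=0.492533  f(a)=+3.440e-04  f'(a)=-8.160e-02  a ← 75.863961 − (+3.440e-04/-8.160e-02) = 75.868176
iter 3: u=0.492506  f(a)=+2.913e-08  f'(a)=-8.159e-02  a ← 75.868176 − (+2.913e-08/-8.159e-02) = 75.868176
iter 4: u=0.492506  f(a)=+1.421e-14  f'(a)=-8.159e-02  a ← 75.868176 − (+1.421e-14/-8.159e-02) = 75.868176
converged: |Δa| < 1e-12 after 4 iterations
sag = a·(cosh(S/(2a)) − 1) = 75.868176·(cosh(0.492506) − 1) = 9.388860
T_max/T_min = cosh(S/(2a)) = 1.123752

a=75.868 sag=9.389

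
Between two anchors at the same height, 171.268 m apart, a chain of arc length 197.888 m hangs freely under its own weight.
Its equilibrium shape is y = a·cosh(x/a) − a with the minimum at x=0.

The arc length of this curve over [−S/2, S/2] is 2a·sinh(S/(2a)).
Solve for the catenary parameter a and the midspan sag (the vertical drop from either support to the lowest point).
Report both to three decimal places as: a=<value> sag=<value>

seed: a₀ = √(S³/(24(L−S))) = √(171.268³/(24·26.620)) = 88.675714
iter 1: u=0.965698  f(a)=+1.269e+00  f'(a)=-6.583e-01  a ← 88.675714 − (+1.269e+00/-6.583e-01) = 90.603739
iter 2: u=0.945149  f(a)=+4.257e-02  f'(a)=-6.148e-01  a ← 90.603739 − (+4.257e-02/-6.148e-01) = 90.672988
iter 3: u=0.944427  f(a)=+5.159e-05  f'(a)=-6.133e-01  a ← 90.672988 − (+5.159e-05/-6.133e-01) = 90.673072
iter 4: u=0.944426  f(a)=+7.591e-11  f'(a)=-6.133e-01  a ← 90.673072 − (+7.591e-11/-6.133e-01) = 90.673072
iter 5: u=0.944426  f(a)=+0.000e+00  f'(a)=-6.133e-01  a ← 90.673072 − (+0.000e+00/-6.133e-01) = 90.673072
converged: |Δa| < 1e-12 after 5 iterations
sag = a·(cosh(S/(2a)) − 1) = 90.673072·(cosh(0.944426) − 1) = 43.533937
T_max/T_min = cosh(S/(2a)) = 1.480120

a=90.673 sag=43.534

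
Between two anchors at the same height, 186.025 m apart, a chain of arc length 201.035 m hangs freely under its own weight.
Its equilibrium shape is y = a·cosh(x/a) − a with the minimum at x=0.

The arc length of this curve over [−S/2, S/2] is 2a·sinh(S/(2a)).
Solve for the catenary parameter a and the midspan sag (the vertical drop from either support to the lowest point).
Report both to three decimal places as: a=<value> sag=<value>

a=135.267 sag=33.259

seed: a₀ = √(S³/(24(L−S))) = √(186.025³/(24·15.010)) = 133.678327
iter 1: u=0.695793  f(a)=+3.676e-01  f'(a)=-2.356e-01  a ← 133.678327 − (+3.676e-01/-2.356e-01) = 135.238205
iter 2: u=0.687768  f(a)=+6.533e-03  f'(a)=-2.273e-01  a ← 135.238205 − (+6.533e-03/-2.273e-01) = 135.266942
iter 3: u=0.687622  f(a)=+2.146e-06  f'(a)=-2.272e-01  a ← 135.266942 − (+2.146e-06/-2.272e-01) = 135.266951
iter 4: u=0.687622  f(a)=+1.990e-13  f'(a)=-2.272e-01  a ← 135.266951 − (+1.990e-13/-2.272e-01) = 135.266951
converged: |Δa| < 1e-12 after 4 iterations
sag = a·(cosh(S/(2a)) − 1) = 135.266951·(cosh(0.687622) − 1) = 33.258762
T_max/T_min = cosh(S/(2a)) = 1.245875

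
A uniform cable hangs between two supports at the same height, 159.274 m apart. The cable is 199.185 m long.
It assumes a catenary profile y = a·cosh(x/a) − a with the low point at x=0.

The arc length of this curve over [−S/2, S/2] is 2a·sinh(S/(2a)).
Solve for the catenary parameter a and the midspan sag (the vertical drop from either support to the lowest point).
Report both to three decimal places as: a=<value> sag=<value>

a=67.260 sag=52.917

seed: a₀ = √(S³/(24(L−S))) = √(159.274³/(24·39.911)) = 64.947944
iter 1: u=1.226167  f(a)=+3.110e+00  f'(a)=-1.424e+00  a ← 64.947944 − (+3.110e+00/-1.424e+00) = 67.131902
iter 2: u=1.186277  f(a)=+1.638e-01  f'(a)=-1.278e+00  a ← 67.131902 − (+1.638e-01/-1.278e+00) = 67.260072
iter 3: u=1.184016  f(a)=+5.099e-04  f'(a)=-1.270e+00  a ← 67.260072 − (+5.099e-04/-1.270e+00) = 67.260474
iter 4: u=1.184009  f(a)=+4.977e-09  f'(a)=-1.270e+00  a ← 67.260474 − (+4.977e-09/-1.270e+00) = 67.260474
iter 5: u=1.184009  f(a)=+2.842e-14  f'(a)=-1.270e+00  a ← 67.260474 − (+2.842e-14/-1.270e+00) = 67.260474
converged: |Δa| < 1e-12 after 5 iterations
sag = a·(cosh(S/(2a)) − 1) = 67.260474·(cosh(1.184009) − 1) = 52.917051
T_max/T_min = cosh(S/(2a)) = 1.786748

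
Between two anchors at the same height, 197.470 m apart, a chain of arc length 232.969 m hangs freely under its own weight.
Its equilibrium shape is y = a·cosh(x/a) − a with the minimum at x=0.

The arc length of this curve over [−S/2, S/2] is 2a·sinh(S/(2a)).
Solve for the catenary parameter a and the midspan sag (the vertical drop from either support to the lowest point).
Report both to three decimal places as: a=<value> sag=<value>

seed: a₀ = √(S³/(24(L−S))) = √(197.470³/(24·35.499)) = 95.068799
iter 1: u=1.038564  f(a)=+1.964e+00  f'(a)=-8.305e-01  a ← 95.068799 − (+1.964e+00/-8.305e-01) = 97.434050
iter 2: u=1.013352  f(a)=+7.570e-02  f'(a)=-7.676e-01  a ← 97.434050 − (+7.570e-02/-7.676e-01) = 97.532663
iter 3: u=1.012328  f(a)=+1.224e-04  f'(a)=-7.651e-01  a ← 97.532663 − (+1.224e-04/-7.651e-01) = 97.532823
iter 4: u=1.012326  f(a)=+3.211e-10  f'(a)=-7.651e-01  a ← 97.532823 − (+3.211e-10/-7.651e-01) = 97.532823
iter 5: u=1.012326  f(a)=-5.684e-14  f'(a)=-7.651e-01  a ← 97.532823 − (-5.684e-14/-7.651e-01) = 97.532823
converged: |Δa| < 1e-12 after 5 iterations
sag = a·(cosh(S/(2a)) − 1) = 97.532823·(cosh(1.012326) − 1) = 54.392456
T_max/T_min = cosh(S/(2a)) = 1.557684

a=97.533 sag=54.392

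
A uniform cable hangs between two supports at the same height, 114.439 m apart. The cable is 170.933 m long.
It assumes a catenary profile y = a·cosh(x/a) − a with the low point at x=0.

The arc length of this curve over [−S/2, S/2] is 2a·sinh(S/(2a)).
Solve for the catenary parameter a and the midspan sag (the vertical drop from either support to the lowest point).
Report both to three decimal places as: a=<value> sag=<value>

seed: a₀ = √(S³/(24(L−S))) = √(114.439³/(24·56.494)) = 33.247140
iter 1: u=1.721035  f(a)=+8.982e+00  f'(a)=-4.518e+00  a ← 33.247140 − (+8.982e+00/-4.518e+00) = 35.235304
iter 2: u=1.623925  f(a)=+8.687e-01  f'(a)=-3.682e+00  a ← 35.235304 − (+8.687e-01/-3.682e+00) = 35.471217
iter 3: u=1.613125  f(a)=+1.005e-02  f'(a)=-3.598e+00  a ← 35.471217 − (+1.005e-02/-3.598e+00) = 35.474010
iter 4: u=1.612998  f(a)=+1.379e-06  f'(a)=-3.597e+00  a ← 35.474010 − (+1.379e-06/-3.597e+00) = 35.474011
iter 5: u=1.612998  f(a)=+2.842e-14  f'(a)=-3.597e+00  a ← 35.474011 − (+2.842e-14/-3.597e+00) = 35.474011
converged: |Δa| < 1e-12 after 5 iterations
sag = a·(cosh(S/(2a)) − 1) = 35.474011·(cosh(1.612998) − 1) = 57.062080
T_max/T_min = cosh(S/(2a)) = 2.608560

a=35.474 sag=57.062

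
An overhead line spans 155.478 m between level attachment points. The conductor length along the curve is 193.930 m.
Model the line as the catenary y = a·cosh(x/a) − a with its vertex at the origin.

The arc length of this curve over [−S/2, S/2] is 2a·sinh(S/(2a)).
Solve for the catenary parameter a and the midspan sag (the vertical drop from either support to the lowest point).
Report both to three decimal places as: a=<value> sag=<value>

seed: a₀ = √(S³/(24(L−S))) = √(155.478³/(24·38.452)) = 63.817286
iter 1: u=1.218150  f(a)=+2.956e+00  f'(a)=-1.394e+00  a ← 63.817286 − (+2.956e+00/-1.394e+00) = 65.938247
iter 2: u=1.178967  f(a)=+1.538e-01  f'(a)=-1.252e+00  a ← 65.938247 − (+1.538e-01/-1.252e+00) = 66.061045
iter 3: u=1.176775  f(a)=+4.665e-04  f'(a)=-1.244e+00  a ← 66.061045 − (+4.665e-04/-1.244e+00) = 66.061420
iter 4: u=1.176769  f(a)=+4.324e-09  f'(a)=-1.244e+00  a ← 66.061420 − (+4.324e-09/-1.244e+00) = 66.061420
iter 5: u=1.176769  f(a)=+2.842e-14  f'(a)=-1.244e+00  a ← 66.061420 − (+2.842e-14/-1.244e+00) = 66.061420
converged: |Δa| < 1e-12 after 5 iterations
sag = a·(cosh(S/(2a)) − 1) = 66.061420·(cosh(1.176769) − 1) = 51.268552
T_max/T_min = cosh(S/(2a)) = 1.776074

a=66.061 sag=51.269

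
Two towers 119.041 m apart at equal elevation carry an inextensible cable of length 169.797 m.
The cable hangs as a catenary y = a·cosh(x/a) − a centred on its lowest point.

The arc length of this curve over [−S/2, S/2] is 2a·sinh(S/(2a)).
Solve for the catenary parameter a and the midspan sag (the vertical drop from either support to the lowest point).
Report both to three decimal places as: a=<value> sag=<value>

a=39.392 sag=54.200

seed: a₀ = √(S³/(24(L−S))) = √(119.041³/(24·50.756)) = 37.213073
iter 1: u=1.599451  f(a)=+6.902e+00  f'(a)=-3.493e+00  a ← 37.213073 − (+6.902e+00/-3.493e+00) = 39.189304
iter 2: u=1.518795  f(a)=+5.879e-01  f'(a)=-2.921e+00  a ← 39.189304 − (+5.879e-01/-2.921e+00) = 39.390604
iter 3: u=1.511033  f(a)=+5.144e-03  f'(a)=-2.870e+00  a ← 39.390604 − (+5.144e-03/-2.870e+00) = 39.392397
iter 4: u=1.510964  f(a)=+4.013e-07  f'(a)=-2.869e+00  a ← 39.392397 − (+4.013e-07/-2.869e+00) = 39.392397
iter 5: u=1.510964  f(a)=+2.842e-14  f'(a)=-2.869e+00  a ← 39.392397 − (+2.842e-14/-2.869e+00) = 39.392397
converged: |Δa| < 1e-12 after 5 iterations
sag = a·(cosh(S/(2a)) − 1) = 39.392397·(cosh(1.510964) − 1) = 54.199890
T_max/T_min = cosh(S/(2a)) = 2.375897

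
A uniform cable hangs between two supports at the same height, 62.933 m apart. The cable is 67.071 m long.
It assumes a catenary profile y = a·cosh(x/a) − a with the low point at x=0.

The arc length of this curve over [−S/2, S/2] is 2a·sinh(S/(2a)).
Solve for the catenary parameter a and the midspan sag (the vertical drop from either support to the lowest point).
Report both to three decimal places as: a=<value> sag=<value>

a=50.584 sag=10.107

seed: a₀ = √(S³/(24(L−S))) = √(62.933³/(24·4.138)) = 50.097585
iter 1: u=0.628104  f(a)=+8.240e-02  f'(a)=-1.718e-01  a ← 50.097585 − (+8.240e-02/-1.718e-01) = 50.577169
iter 2: u=0.622148  f(a)=+1.198e-03  f'(a)=-1.668e-01  a ← 50.577169 − (+1.198e-03/-1.668e-01) = 50.584350
iter 3: u=0.622060  f(a)=+2.616e-07  f'(a)=-1.668e-01  a ← 50.584350 − (+2.616e-07/-1.668e-01) = 50.584351
iter 4: u=0.622060  f(a)=+2.842e-14  f'(a)=-1.668e-01  a ← 50.584351 − (+2.842e-14/-1.668e-01) = 50.584351
converged: |Δa| < 1e-12 after 4 iterations
sag = a·(cosh(S/(2a)) − 1) = 50.584351·(cosh(0.622060) − 1) = 10.106722
T_max/T_min = cosh(S/(2a)) = 1.199799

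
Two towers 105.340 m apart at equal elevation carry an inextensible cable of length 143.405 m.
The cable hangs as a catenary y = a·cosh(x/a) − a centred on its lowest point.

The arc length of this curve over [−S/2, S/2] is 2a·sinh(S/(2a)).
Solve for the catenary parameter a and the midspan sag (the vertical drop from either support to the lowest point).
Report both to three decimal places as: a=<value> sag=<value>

a=37.567 sag=43.380

seed: a₀ = √(S³/(24(L−S))) = √(105.340³/(24·38.065)) = 35.770205
iter 1: u=1.472455  f(a)=+4.346e+00  f'(a)=-2.627e+00  a ← 35.770205 − (+4.346e+00/-2.627e+00) = 37.424609
iter 2: u=1.407363  f(a)=+3.197e-01  f'(a)=-2.253e+00  a ← 37.424609 − (+3.197e-01/-2.253e+00) = 37.566482
iter 3: u=1.402048  f(a)=+2.034e-03  f'(a)=-2.225e+00  a ← 37.566482 − (+2.034e-03/-2.225e+00) = 37.567396
iter 4: u=1.402014  f(a)=+8.345e-08  f'(a)=-2.225e+00  a ← 37.567396 − (+8.345e-08/-2.225e+00) = 37.567396
iter 5: u=1.402014  f(a)=+0.000e+00  f'(a)=-2.225e+00  a ← 37.567396 − (+0.000e+00/-2.225e+00) = 37.567396
converged: |Δa| < 1e-12 after 5 iterations
sag = a·(cosh(S/(2a)) − 1) = 37.567396·(cosh(1.402014) − 1) = 43.380475
T_max/T_min = cosh(S/(2a)) = 2.154737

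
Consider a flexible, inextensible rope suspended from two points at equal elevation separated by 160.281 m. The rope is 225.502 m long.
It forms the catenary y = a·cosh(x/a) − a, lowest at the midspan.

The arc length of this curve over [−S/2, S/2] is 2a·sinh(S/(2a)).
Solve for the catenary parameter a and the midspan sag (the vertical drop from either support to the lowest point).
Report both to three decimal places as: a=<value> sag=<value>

seed: a₀ = √(S³/(24(L−S))) = √(160.281³/(24·65.221)) = 51.288939
iter 1: u=1.562530  f(a)=+8.441e+00  f'(a)=-3.221e+00  a ← 51.288939 − (+8.441e+00/-3.221e+00) = 53.909568
iter 2: u=1.486573  f(a)=+6.901e-01  f'(a)=-2.714e+00  a ← 53.909568 − (+6.901e-01/-2.714e+00) = 54.163840
iter 3: u=1.479594  f(a)=+5.520e-03  f'(a)=-2.671e+00  a ← 54.163840 − (+5.520e-03/-2.671e+00) = 54.165907
iter 4: u=1.479538  f(a)=+3.594e-07  f'(a)=-2.670e+00  a ← 54.165907 − (+3.594e-07/-2.670e+00) = 54.165907
iter 5: u=1.479538  f(a)=+2.842e-14  f'(a)=-2.670e+00  a ← 54.165907 − (+2.842e-14/-2.670e+00) = 54.165907
converged: |Δa| < 1e-12 after 5 iterations
sag = a·(cosh(S/(2a)) − 1) = 54.165907·(cosh(1.479538) − 1) = 70.920997
T_max/T_min = cosh(S/(2a)) = 2.309329

a=54.166 sag=70.921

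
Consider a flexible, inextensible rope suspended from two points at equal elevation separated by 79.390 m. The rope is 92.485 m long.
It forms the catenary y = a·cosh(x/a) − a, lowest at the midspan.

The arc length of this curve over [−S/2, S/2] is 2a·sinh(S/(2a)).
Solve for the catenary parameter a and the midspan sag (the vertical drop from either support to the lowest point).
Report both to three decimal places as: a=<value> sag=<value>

a=40.853 sag=20.850

seed: a₀ = √(S³/(24(L−S))) = √(79.390³/(24·13.095)) = 39.901602
iter 1: u=0.994822  f(a)=+6.635e-01  f'(a)=-7.237e-01  a ← 39.901602 − (+6.635e-01/-7.237e-01) = 40.818422
iter 2: u=0.972478  f(a)=+2.356e-02  f'(a)=-6.731e-01  a ← 40.818422 − (+2.356e-02/-6.731e-01) = 40.853418
iter 3: u=0.971645  f(a)=+3.211e-05  f'(a)=-6.713e-01  a ← 40.853418 − (+3.211e-05/-6.713e-01) = 40.853466
iter 4: u=0.971643  f(a)=+5.987e-11  f'(a)=-6.713e-01  a ← 40.853466 − (+5.987e-11/-6.713e-01) = 40.853466
iter 5: u=0.971643  f(a)=+1.421e-14  f'(a)=-6.713e-01  a ← 40.853466 − (+1.421e-14/-6.713e-01) = 40.853466
converged: |Δa| < 1e-12 after 5 iterations
sag = a·(cosh(S/(2a)) − 1) = 40.853466·(cosh(0.971643) − 1) = 20.850460
T_max/T_min = cosh(S/(2a)) = 1.510372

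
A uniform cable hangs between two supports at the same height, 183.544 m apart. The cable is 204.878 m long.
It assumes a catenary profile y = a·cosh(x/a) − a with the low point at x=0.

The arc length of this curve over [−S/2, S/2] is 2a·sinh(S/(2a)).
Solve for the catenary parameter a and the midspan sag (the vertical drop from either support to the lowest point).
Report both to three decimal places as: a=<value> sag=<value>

a=111.759 sag=39.845

seed: a₀ = √(S³/(24(L−S))) = √(183.544³/(24·21.334)) = 109.892619
iter 1: u=0.835106  f(a)=+7.564e-01  f'(a)=-4.160e-01  a ← 109.892619 − (+7.564e-01/-4.160e-01) = 111.710732
iter 2: u=0.821515  f(a)=+1.918e-02  f'(a)=-3.952e-01  a ← 111.710732 − (+1.918e-02/-3.952e-01) = 111.759268
iter 3: u=0.821158  f(a)=+1.304e-05  f'(a)=-3.946e-01  a ← 111.759268 − (+1.304e-05/-3.946e-01) = 111.759301
iter 4: u=0.821158  f(a)=+6.054e-12  f'(a)=-3.946e-01  a ← 111.759301 − (+6.054e-12/-3.946e-01) = 111.759301
converged: |Δa| < 1e-12 after 4 iterations
sag = a·(cosh(S/(2a)) − 1) = 111.759301·(cosh(0.821158) − 1) = 39.845086
T_max/T_min = cosh(S/(2a)) = 1.356526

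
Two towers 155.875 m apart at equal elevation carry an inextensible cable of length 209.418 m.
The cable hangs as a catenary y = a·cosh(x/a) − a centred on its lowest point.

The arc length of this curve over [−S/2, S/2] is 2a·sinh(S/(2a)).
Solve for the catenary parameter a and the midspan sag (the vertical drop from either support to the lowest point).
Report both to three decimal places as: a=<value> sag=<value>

a=56.890 sag=62.276

seed: a₀ = √(S³/(24(L−S))) = √(155.875³/(24·53.543)) = 54.288486
iter 1: u=1.435617  f(a)=+5.796e+00  f'(a)=-2.410e+00  a ← 54.288486 − (+5.796e+00/-2.410e+00) = 56.693402
iter 2: u=1.374719  f(a)=+4.074e-01  f'(a)=-2.082e+00  a ← 56.693402 − (+4.074e-01/-2.082e+00) = 56.889060
iter 3: u=1.369991  f(a)=+2.349e-03  f'(a)=-2.058e+00  a ← 56.889060 − (+2.349e-03/-2.058e+00) = 56.890202
iter 4: u=1.369964  f(a)=+7.910e-08  f'(a)=-2.058e+00  a ← 56.890202 − (+7.910e-08/-2.058e+00) = 56.890202
iter 5: u=1.369964  f(a)=+5.684e-14  f'(a)=-2.058e+00  a ← 56.890202 − (+5.684e-14/-2.058e+00) = 56.890202
converged: |Δa| < 1e-12 after 5 iterations
sag = a·(cosh(S/(2a)) − 1) = 56.890202·(cosh(1.369964) − 1) = 62.275522
T_max/T_min = cosh(S/(2a)) = 2.094662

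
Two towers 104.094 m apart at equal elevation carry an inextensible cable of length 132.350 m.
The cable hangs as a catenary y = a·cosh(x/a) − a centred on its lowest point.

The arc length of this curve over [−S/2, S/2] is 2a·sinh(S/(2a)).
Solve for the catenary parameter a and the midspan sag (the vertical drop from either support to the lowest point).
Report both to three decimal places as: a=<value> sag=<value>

a=42.349 sag=36.217

seed: a₀ = √(S³/(24(L−S))) = √(104.094³/(24·28.256)) = 40.782851
iter 1: u=1.276198  f(a)=+2.392e+00  f'(a)=-1.625e+00  a ← 40.782851 − (+2.392e+00/-1.625e+00) = 42.255118
iter 2: u=1.231732  f(a)=+1.356e-01  f'(a)=-1.445e+00  a ← 42.255118 − (+1.356e-01/-1.445e+00) = 42.348967
iter 3: u=1.229003  f(a)=+4.941e-04  f'(a)=-1.435e+00  a ← 42.348967 − (+4.941e-04/-1.435e+00) = 42.349311
iter 4: u=1.228993  f(a)=+6.609e-09  f'(a)=-1.435e+00  a ← 42.349311 − (+6.609e-09/-1.435e+00) = 42.349311
iter 5: u=1.228993  f(a)=+2.842e-14  f'(a)=-1.435e+00  a ← 42.349311 − (+2.842e-14/-1.435e+00) = 42.349311
converged: |Δa| < 1e-12 after 5 iterations
sag = a·(cosh(S/(2a)) − 1) = 42.349311·(cosh(1.228993) − 1) = 36.216551
T_max/T_min = cosh(S/(2a)) = 1.855186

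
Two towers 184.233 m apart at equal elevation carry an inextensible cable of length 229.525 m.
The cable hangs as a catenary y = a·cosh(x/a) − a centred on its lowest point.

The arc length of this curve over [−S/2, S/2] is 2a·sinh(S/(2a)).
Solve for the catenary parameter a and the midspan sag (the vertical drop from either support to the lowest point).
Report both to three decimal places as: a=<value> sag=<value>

seed: a₀ = √(S³/(24(L−S))) = √(184.233³/(24·45.292)) = 75.846364
iter 1: u=1.214514  f(a)=+3.460e+00  f'(a)=-1.380e+00  a ← 75.846364 − (+3.460e+00/-1.380e+00) = 78.353686
iter 2: u=1.175650  f(a)=+1.790e-01  f'(a)=-1.241e+00  a ← 78.353686 − (+1.790e-01/-1.241e+00) = 78.497960
iter 3: u=1.173489  f(a)=+5.368e-04  f'(a)=-1.233e+00  a ← 78.497960 − (+5.368e-04/-1.233e+00) = 78.498396
iter 4: u=1.173483  f(a)=+4.859e-09  f'(a)=-1.233e+00  a ← 78.498396 − (+4.859e-09/-1.233e+00) = 78.498396
iter 5: u=1.173483  f(a)=+5.684e-14  f'(a)=-1.233e+00  a ← 78.498396 − (+5.684e-14/-1.233e+00) = 78.498396
converged: |Δa| < 1e-12 after 5 iterations
sag = a·(cosh(S/(2a)) − 1) = 78.498396·(cosh(1.173483) − 1) = 60.542712
T_max/T_min = cosh(S/(2a)) = 1.771260

a=78.498 sag=60.543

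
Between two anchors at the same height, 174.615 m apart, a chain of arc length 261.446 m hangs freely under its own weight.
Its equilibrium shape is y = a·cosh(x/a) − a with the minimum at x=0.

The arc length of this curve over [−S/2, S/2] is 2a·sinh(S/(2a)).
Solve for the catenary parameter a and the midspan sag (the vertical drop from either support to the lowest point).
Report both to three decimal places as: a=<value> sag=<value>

a=53.953 sag=87.466

seed: a₀ = √(S³/(24(L−S))) = √(174.615³/(24·86.831)) = 50.545128
iter 1: u=1.727318  f(a)=+1.391e+01  f'(a)=-4.576e+00  a ← 50.545128 − (+1.391e+01/-4.576e+00) = 53.585302
iter 2: u=1.629318  f(a)=+1.354e+00  f'(a)=-3.725e+00  a ← 53.585302 − (+1.354e+00/-3.725e+00) = 53.948796
iter 3: u=1.618340  f(a)=+1.588e-02  f'(a)=-3.638e+00  a ← 53.948796 − (+1.588e-02/-3.638e+00) = 53.953160
iter 4: u=1.618209  f(a)=+2.241e-06  f'(a)=-3.637e+00  a ← 53.953160 − (+2.241e-06/-3.637e+00) = 53.953161
iter 5: u=1.618209  f(a)=+0.000e+00  f'(a)=-3.637e+00  a ← 53.953161 − (+0.000e+00/-3.637e+00) = 53.953161
converged: |Δa| < 1e-12 after 5 iterations
sag = a·(cosh(S/(2a)) − 1) = 53.953161·(cosh(1.618209) − 1) = 87.466238
T_max/T_min = cosh(S/(2a)) = 2.621151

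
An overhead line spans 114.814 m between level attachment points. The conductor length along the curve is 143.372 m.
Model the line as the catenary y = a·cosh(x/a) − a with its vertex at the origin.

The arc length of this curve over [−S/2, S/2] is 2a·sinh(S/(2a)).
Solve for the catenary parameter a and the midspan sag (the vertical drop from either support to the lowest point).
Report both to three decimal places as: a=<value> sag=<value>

a=48.653 sag=37.984

seed: a₀ = √(S³/(24(L−S))) = √(114.814³/(24·28.558)) = 46.991873
iter 1: u=1.221637  f(a)=+2.208e+00  f'(a)=-1.407e+00  a ← 46.991873 − (+2.208e+00/-1.407e+00) = 48.561635
iter 2: u=1.182147  f(a)=+1.155e-01  f'(a)=-1.263e+00  a ← 48.561635 − (+1.155e-01/-1.263e+00) = 48.653058
iter 3: u=1.179926  f(a)=+3.544e-04  f'(a)=-1.255e+00  a ← 48.653058 − (+3.544e-04/-1.255e+00) = 48.653341
iter 4: u=1.179919  f(a)=+3.359e-09  f'(a)=-1.255e+00  a ← 48.653341 − (+3.359e-09/-1.255e+00) = 48.653341
iter 5: u=1.179919  f(a)=+0.000e+00  f'(a)=-1.255e+00  a ← 48.653341 − (+0.000e+00/-1.255e+00) = 48.653341
converged: |Δa| < 1e-12 after 5 iterations
sag = a·(cosh(S/(2a)) − 1) = 48.653341·(cosh(1.179919) − 1) = 37.984008
T_max/T_min = cosh(S/(2a)) = 1.780707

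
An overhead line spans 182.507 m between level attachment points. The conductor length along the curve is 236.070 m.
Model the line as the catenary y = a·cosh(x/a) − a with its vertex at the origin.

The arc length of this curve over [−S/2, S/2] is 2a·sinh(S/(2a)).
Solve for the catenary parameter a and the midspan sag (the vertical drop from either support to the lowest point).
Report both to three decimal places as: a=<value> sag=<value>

seed: a₀ = √(S³/(24(L−S))) = √(182.507³/(24·53.563)) = 68.767181
iter 1: u=1.326992  f(a)=+4.919e+00  f'(a)=-1.850e+00  a ← 68.767181 − (+4.919e+00/-1.850e+00) = 71.425965
iter 2: u=1.277596  f(a)=+2.996e-01  f'(a)=-1.631e+00  a ← 71.425965 − (+2.996e-01/-1.631e+00) = 71.609708
iter 3: u=1.274317  f(a)=+1.272e-03  f'(a)=-1.617e+00  a ← 71.609708 − (+1.272e-03/-1.617e+00) = 71.610494
iter 4: u=1.274303  f(a)=+2.312e-08  f'(a)=-1.617e+00  a ← 71.610494 − (+2.312e-08/-1.617e+00) = 71.610494
iter 5: u=1.274303  f(a)=+5.684e-14  f'(a)=-1.617e+00  a ← 71.610494 − (+5.684e-14/-1.617e+00) = 71.610494
converged: |Δa| < 1e-12 after 5 iterations
sag = a·(cosh(S/(2a)) − 1) = 71.610494·(cosh(1.274303) − 1) = 66.448638
T_max/T_min = cosh(S/(2a)) = 1.927918

a=71.610 sag=66.449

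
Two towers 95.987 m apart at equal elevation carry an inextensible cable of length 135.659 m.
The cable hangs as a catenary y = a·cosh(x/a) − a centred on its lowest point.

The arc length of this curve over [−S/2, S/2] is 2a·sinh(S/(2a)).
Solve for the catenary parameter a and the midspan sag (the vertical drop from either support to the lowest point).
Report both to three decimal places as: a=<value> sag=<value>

a=32.211 sag=42.878

seed: a₀ = √(S³/(24(L−S))) = √(95.987³/(24·39.672)) = 30.476912
iter 1: u=1.574749  f(a)=+5.220e+00  f'(a)=-3.309e+00  a ← 30.476912 − (+5.220e+00/-3.309e+00) = 32.054378
iter 2: u=1.497253  f(a)=+4.326e-01  f'(a)=-2.781e+00  a ← 32.054378 − (+4.326e-01/-2.781e+00) = 32.209936
iter 3: u=1.490022  f(a)=+3.566e-03  f'(a)=-2.735e+00  a ← 32.209936 − (+3.566e-03/-2.735e+00) = 32.211240
iter 4: u=1.489961  f(a)=+2.466e-07  f'(a)=-2.735e+00  a ← 32.211240 − (+2.466e-07/-2.735e+00) = 32.211240
iter 5: u=1.489961  f(a)=-5.684e-14  f'(a)=-2.735e+00  a ← 32.211240 − (-5.684e-14/-2.735e+00) = 32.211240
converged: |Δa| < 1e-12 after 5 iterations
sag = a·(cosh(S/(2a)) − 1) = 32.211240·(cosh(1.489961) − 1) = 42.878074
T_max/T_min = cosh(S/(2a)) = 2.331153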